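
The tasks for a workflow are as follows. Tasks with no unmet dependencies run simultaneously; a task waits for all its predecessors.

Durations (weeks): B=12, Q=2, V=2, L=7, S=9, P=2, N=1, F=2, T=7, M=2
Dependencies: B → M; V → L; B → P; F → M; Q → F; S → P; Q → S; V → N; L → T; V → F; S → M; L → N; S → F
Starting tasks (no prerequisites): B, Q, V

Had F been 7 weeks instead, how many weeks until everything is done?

20

Actual critical path: V→L→T = 2+7+7 = 16 ⇒ 16 weeks.
F has 1 week of float (longest path through it is 15).
The binding chain switches to Q→S→F→M = 2+9+7+2 = 20; finish 20 weeks.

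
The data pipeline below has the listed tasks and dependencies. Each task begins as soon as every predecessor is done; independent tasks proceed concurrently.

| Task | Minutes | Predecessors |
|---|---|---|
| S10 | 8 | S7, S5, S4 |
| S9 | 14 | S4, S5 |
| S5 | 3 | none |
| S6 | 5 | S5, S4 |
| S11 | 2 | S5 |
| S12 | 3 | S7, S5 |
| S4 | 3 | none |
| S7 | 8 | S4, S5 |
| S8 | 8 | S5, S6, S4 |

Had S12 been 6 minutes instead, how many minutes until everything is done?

19

Critical path before the change: S4→S7→S10 = 3+8+8 = 19 giving 19 minutes.
The longest path through S12 is only 14 minutes, so S12 has float 5.
The critical path is still S4→S7→S10; finish is now 19 minutes.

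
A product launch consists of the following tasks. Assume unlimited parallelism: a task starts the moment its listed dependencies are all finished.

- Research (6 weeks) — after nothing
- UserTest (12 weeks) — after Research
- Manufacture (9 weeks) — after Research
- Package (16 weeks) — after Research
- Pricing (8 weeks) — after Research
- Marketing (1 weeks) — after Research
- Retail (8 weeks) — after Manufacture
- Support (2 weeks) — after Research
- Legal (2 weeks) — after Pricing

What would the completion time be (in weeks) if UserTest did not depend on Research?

With the dependency in place, Research→Manufacture→Retail = 6+9+8 = 23 sets the finish at 23 weeks.
Without Research→UserTest, UserTest's earliest start moves from 6 to 0.
After: Research→Manufacture→Retail = 6+9+8 = 23 → 23 weeks.

23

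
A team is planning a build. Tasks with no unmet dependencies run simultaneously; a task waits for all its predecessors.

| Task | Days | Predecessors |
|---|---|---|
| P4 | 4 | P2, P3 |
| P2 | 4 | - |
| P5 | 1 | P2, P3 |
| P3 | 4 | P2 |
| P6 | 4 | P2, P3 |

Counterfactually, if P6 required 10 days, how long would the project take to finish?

Baseline: P2→P3→P6 = 4+4+4 = 12 → 12 days.
Since P6 is critical, the +6 change carries straight to that chain (now 18 days).
That remains the longest chain; total 18 days.

18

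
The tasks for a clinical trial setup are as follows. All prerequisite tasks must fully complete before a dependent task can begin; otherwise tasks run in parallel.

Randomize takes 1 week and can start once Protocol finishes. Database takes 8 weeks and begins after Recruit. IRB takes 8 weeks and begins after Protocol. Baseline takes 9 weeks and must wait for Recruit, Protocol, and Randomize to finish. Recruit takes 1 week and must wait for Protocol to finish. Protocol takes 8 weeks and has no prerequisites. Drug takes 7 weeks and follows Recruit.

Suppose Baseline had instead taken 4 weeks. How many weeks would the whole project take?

Critical path before the change: Protocol→Recruit→Baseline = 8+1+9 = 18 giving 18 weeks.
Since Baseline is critical, the -5 change carries straight to that chain (now 13 weeks).
The binding chain switches to Protocol→Recruit→Database = 8+1+8 = 17; finish 17 weeks.

17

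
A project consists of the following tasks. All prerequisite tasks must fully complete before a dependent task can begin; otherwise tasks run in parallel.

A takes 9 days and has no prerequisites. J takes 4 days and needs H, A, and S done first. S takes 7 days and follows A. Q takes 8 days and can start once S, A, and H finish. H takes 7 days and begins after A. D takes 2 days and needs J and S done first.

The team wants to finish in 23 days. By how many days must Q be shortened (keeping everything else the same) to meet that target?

1

Current finish: 24 days; target: 23.
Q is on every critical path, so each day cut from Q cuts the finish by one (this holds down to a finish of 22).
Need 24 − 23 = 1 day off Q → Q becomes 7 days, finish becomes 23.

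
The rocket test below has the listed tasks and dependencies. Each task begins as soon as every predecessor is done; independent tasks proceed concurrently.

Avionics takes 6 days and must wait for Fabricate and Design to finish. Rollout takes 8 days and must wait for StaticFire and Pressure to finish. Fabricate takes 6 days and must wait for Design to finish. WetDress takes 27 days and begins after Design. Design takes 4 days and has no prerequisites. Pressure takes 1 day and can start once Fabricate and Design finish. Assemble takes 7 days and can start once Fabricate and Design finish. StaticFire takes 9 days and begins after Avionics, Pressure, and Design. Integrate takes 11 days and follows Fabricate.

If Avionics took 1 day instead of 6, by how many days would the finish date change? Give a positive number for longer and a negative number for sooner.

-2

The binding path is Design→Fabricate→Avionics→StaticFire→Rollout = 4+6+6+9+8 = 33; finish at 33 days.
Avionics lies on that path, so at 1 day the path becomes 28 days.
The binding chain switches to Design→WetDress = 4+27 = 31; finish 31 days.
Change in finish: 31 − 33 = -2 days.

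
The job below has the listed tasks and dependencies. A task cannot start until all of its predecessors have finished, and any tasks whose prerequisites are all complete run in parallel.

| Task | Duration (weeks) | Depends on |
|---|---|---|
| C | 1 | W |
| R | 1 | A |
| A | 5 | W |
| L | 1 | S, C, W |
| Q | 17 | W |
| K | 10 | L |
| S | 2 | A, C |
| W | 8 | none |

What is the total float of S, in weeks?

0

The longest chain is W→A→S→L→K = 8+5+2+1+10 = 26; overall finish 26 weeks.
Longest path through S: 26 weeks (earliest finish 15, latest finish 15).
Float = 26 − 26 = 0.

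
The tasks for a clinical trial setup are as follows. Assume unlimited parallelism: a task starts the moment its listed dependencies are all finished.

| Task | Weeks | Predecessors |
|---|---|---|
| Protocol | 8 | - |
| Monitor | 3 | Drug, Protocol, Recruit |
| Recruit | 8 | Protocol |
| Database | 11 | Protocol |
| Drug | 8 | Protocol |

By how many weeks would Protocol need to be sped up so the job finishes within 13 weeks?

6

Current finish: 19 weeks; target: 13.
Protocol is on every critical path, so each week cut from Protocol cuts the finish by one (this holds down to a finish of 12).
Need 19 − 13 = 6 weeks off Protocol → Protocol becomes 2 weeks, finish becomes 13.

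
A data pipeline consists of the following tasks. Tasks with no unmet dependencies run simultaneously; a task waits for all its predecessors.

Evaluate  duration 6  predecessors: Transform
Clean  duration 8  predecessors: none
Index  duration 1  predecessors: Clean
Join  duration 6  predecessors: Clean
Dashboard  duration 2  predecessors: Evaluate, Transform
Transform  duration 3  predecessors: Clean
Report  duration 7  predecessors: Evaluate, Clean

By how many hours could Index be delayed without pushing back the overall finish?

15

Critical path: Clean→Transform→Evaluate→Report = 8+3+6+7 = 24, so the finish is 24 hours.
Longest path through Index: 9 hours (earliest finish 9, latest finish 24).
Float = 24 − 9 = 15.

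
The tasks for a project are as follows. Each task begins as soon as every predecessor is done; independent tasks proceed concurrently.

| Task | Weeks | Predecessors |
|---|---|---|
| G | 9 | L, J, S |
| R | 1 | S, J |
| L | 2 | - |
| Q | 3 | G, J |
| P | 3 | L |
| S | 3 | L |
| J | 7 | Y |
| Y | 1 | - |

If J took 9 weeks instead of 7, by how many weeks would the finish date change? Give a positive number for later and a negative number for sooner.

2

Baseline: Y→J→G→Q = 1+7+9+3 = 20 → 20 weeks.
Since J is critical, the +2 change carries straight to that chain (now 22 weeks).
No other chain overtakes it, so the finish is 22 weeks.
Change in finish: 22 − 20 = +2 weeks.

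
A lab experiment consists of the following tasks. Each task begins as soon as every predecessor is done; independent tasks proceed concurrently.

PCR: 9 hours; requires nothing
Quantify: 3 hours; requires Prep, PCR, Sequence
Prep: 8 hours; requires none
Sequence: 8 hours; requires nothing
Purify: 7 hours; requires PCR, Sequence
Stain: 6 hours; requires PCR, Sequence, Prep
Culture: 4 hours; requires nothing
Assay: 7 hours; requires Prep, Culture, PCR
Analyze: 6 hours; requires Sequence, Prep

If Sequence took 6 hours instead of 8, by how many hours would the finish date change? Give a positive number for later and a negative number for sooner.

0

The binding path is PCR→Purify = 9+7 = 16; finish at 16 hours.
The longest path through Sequence is only 15 hours, so Sequence has float 1.
The critical path is still PCR→Purify; finish is now 16 hours.
Change in finish: 16 − 16 = +0 hours.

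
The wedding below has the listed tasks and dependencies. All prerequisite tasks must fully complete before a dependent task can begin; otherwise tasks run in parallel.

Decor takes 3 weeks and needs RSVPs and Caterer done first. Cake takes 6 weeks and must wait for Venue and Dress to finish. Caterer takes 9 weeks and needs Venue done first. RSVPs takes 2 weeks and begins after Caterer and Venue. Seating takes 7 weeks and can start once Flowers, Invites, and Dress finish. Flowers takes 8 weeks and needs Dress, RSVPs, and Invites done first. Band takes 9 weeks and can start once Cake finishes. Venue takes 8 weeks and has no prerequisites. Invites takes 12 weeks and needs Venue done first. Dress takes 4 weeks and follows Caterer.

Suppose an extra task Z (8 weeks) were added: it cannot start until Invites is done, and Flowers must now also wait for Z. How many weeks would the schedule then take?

43

Originally the schedule takes 36 weeks.
With Z inserted, Flowers now waits for max(Dress, RSVPs, Invites, Z).
New critical path: Venue→Invites→Z→Flowers→Seating = 8+12+8+8+7 = 43 ⇒ 43 weeks.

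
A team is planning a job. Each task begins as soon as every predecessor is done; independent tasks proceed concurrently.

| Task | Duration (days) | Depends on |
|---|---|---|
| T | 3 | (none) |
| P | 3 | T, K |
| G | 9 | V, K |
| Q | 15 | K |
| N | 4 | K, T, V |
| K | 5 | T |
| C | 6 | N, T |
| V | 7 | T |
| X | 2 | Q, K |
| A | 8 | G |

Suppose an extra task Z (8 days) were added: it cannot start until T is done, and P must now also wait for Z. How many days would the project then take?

27

Originally the project takes 27 days.
With Z inserted, P now waits for max(T, K, Z).
New critical path: T→V→G→A = 3+7+9+8 = 27 ⇒ 27 days.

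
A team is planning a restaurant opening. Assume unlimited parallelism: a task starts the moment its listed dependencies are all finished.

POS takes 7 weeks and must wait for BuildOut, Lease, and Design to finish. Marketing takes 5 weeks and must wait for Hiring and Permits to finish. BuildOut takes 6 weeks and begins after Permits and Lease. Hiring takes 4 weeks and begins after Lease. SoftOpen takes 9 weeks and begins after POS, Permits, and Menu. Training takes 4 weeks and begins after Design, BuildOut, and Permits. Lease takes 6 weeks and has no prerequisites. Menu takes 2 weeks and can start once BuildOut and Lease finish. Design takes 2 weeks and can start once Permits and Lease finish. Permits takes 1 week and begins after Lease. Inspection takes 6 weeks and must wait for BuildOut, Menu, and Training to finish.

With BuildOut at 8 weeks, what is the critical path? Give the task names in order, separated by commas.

Lease, Permits, BuildOut, POS, SoftOpen

Actual critical path: Lease→Permits→BuildOut→POS→SoftOpen = 6+1+6+7+9 = 29 ⇒ 29 weeks.
Since BuildOut is critical, the +2 change carries straight to that chain (now 31 weeks).
The critical path is still Lease→Permits→BuildOut→POS→SoftOpen; finish is now 31 weeks.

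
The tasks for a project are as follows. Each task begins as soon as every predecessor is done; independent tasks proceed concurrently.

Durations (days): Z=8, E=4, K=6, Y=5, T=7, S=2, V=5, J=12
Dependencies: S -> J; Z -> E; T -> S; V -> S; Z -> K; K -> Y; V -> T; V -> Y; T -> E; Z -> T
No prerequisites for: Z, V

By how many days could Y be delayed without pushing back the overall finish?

10

Critical path: Z→T→S→J = 8+7+2+12 = 29, so the finish is 29 days.
Longest path through Y: 19 days (earliest finish 19, latest finish 29).
Slack of Y = 24 − 14 = 10 days.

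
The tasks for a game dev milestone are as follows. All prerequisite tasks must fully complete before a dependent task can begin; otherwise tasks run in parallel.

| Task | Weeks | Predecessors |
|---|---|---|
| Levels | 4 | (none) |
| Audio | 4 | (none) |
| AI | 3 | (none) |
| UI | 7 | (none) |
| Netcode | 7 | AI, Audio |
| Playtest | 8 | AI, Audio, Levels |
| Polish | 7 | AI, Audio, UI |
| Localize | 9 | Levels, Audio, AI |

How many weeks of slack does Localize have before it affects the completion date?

The longest chain is UI→Polish = 7+7 = 14; overall finish 14 weeks.
Localize finishes as early as 13 and must finish by 14.
Slack of Localize = 5 − 4 = 1 week.

1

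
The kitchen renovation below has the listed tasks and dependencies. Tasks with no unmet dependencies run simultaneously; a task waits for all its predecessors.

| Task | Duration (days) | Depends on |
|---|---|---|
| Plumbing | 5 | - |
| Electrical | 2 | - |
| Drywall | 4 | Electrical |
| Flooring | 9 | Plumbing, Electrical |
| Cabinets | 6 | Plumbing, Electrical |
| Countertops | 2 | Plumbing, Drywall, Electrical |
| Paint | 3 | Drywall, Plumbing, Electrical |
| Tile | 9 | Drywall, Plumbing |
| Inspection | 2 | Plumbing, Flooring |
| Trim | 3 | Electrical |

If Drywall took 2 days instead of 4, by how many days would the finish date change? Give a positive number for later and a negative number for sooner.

0

Baseline: Plumbing→Flooring→Inspection = 5+9+2 = 16 → 16 days.
Drywall is off the critical path — its longest chain is 15 days, giving 1 of slack.
The critical path is still Plumbing→Flooring→Inspection; finish is now 16 days.
Change in finish: 16 − 16 = +0 days.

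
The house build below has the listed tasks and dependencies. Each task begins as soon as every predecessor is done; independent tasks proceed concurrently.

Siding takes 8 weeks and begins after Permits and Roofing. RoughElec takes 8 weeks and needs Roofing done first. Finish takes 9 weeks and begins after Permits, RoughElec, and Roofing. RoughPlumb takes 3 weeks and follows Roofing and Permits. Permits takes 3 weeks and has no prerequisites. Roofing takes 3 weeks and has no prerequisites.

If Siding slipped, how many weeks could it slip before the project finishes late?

9

The longest chain is Roofing→RoughElec→Finish = 3+8+9 = 20; overall finish 20 weeks.
Longest path through Siding: 11 weeks (earliest finish 11, latest finish 20).
Slack of Siding = 12 − 3 = 9 weeks.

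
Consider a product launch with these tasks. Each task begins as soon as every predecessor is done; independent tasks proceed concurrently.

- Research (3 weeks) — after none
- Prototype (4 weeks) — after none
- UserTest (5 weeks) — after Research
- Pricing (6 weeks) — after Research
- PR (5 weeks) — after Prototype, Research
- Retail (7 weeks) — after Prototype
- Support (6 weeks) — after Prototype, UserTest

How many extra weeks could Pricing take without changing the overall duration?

5

Research→UserTest→Support = 3+5+6 = 14 sets the makespan at 14 weeks.
The longest chain containing Pricing totals 9 weeks.
Float = 14 − 9 = 5.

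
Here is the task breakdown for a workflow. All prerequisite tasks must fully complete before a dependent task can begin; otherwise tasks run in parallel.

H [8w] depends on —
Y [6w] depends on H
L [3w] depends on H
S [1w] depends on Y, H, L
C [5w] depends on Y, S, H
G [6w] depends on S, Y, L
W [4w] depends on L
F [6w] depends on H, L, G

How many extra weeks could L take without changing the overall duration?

Critical path: H→Y→S→G→F = 8+6+1+6+6 = 27, so the finish is 27 weeks.
Longest path through L: 24 weeks (earliest finish 11, latest finish 14).
Slack of L = 11 − 8 = 3 weeks.

3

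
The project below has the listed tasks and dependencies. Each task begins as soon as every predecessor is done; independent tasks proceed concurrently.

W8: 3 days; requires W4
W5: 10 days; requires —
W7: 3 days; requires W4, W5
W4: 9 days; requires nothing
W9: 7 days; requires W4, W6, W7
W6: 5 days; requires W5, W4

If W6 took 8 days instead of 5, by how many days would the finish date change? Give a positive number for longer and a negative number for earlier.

Actual critical path: W5→W6→W9 = 10+5+7 = 22 ⇒ 22 days.
W6 lies on that path, so at 8 days the path becomes 25 days.
No other chain overtakes it, so the finish is 25 days.
Change in finish: 25 − 22 = +3 days.

3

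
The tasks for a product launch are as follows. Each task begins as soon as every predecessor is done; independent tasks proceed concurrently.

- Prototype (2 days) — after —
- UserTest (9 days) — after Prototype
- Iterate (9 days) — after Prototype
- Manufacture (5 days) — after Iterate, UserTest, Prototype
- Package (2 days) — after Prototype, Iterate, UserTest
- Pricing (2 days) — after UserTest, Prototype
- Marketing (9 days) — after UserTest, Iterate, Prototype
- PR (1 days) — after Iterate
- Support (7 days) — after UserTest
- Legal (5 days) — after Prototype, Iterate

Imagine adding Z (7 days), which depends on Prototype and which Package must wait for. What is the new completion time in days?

Originally the project takes 20 days.
With Z inserted, Package now waits for max(Prototype, Iterate, UserTest, Z).
New critical path: Prototype→UserTest→Marketing = 2+9+9 = 20 ⇒ 20 days.

20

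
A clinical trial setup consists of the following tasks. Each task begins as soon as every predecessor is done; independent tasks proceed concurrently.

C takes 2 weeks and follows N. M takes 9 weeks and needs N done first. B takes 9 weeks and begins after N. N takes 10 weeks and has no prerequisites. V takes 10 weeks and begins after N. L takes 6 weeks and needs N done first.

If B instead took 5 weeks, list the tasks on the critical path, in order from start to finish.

Actual critical path: N→V = 10+10 = 20 ⇒ 20 weeks.
B is off the critical path — its longest chain is 19 weeks, giving 1 of slack.
No other chain overtakes it, so the finish is 20 weeks.

N, V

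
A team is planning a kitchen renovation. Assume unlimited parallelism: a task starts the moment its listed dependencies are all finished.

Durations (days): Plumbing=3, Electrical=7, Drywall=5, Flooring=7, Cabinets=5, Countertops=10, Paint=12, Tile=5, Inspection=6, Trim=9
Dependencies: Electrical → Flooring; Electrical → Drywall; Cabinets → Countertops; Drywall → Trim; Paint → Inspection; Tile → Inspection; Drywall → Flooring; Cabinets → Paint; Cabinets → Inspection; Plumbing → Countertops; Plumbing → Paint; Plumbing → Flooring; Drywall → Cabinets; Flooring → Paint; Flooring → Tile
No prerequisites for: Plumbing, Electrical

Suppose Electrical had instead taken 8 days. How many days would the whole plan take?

38

Critical path before the change: Electrical→Drywall→Flooring→Paint→Inspection = 7+5+7+12+6 = 37 giving 37 days.
Electrical is on the critical path; changing it to 8 makes that path 38 days.
That remains the longest chain; total 38 days.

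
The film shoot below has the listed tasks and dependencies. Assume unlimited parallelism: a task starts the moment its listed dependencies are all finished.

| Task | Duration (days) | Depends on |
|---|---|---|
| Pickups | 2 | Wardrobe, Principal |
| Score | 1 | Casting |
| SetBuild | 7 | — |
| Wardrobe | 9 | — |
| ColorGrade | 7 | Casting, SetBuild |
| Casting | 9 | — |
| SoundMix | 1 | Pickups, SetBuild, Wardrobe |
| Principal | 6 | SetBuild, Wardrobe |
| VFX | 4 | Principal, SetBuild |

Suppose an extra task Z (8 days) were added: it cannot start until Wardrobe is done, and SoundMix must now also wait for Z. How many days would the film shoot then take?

Originally the film shoot takes 19 days.
With Z inserted, SoundMix now waits for max(Pickups, SetBuild, Wardrobe, Z).
New critical path: Wardrobe→Principal→VFX = 9+6+4 = 19 ⇒ 19 days.

19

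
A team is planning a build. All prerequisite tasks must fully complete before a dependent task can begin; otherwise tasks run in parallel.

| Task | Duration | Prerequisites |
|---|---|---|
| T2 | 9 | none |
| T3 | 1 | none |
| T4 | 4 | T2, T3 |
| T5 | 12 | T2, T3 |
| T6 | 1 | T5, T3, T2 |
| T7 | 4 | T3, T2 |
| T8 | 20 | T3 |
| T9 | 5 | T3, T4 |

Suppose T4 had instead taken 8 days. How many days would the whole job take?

As given, the longest chain is T2→T5→T6 = 9+12+1 = 22, so the finish is 22 days.
T4 has 4 days of float (longest path through it is 18).
New critical path: T2→T4→T9 = 9+8+5 = 22 ⇒ 22 days.

22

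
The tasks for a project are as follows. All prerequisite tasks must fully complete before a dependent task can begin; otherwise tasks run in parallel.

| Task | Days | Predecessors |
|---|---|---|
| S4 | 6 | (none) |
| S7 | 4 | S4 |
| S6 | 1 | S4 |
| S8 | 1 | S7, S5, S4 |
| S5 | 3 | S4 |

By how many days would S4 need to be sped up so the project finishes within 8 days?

3

Current finish: 11 days; target: 8.
S4 is on every critical path, so each day cut from S4 cuts the finish by one (this holds down to a finish of 6).
Need 11 − 8 = 3 days off S4 → S4 becomes 3 days, finish becomes 8.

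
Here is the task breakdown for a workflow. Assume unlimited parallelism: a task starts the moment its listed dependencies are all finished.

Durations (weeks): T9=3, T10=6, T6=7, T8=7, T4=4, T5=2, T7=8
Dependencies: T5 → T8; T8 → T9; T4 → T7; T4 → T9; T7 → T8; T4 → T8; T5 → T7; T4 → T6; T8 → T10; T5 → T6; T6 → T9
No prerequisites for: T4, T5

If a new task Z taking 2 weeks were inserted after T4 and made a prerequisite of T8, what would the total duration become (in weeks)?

25

Originally the job takes 25 weeks.
With Z inserted, T8 now waits for max(T4, T7, T5, Z).
New critical path: T4→T7→T8→T10 = 4+8+7+6 = 25 ⇒ 25 weeks.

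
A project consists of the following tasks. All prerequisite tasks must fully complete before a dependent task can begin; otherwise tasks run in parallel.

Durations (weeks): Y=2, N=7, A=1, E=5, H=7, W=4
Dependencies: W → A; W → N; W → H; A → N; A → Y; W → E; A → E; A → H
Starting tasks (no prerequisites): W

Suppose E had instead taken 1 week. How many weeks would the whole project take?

As given, the longest chain is W→A→N = 4+1+7 = 12, so the finish is 12 weeks.
E is off the critical path — its longest chain is 10 weeks, giving 2 of slack.
The critical path is still W→A→N; finish is now 12 weeks.

12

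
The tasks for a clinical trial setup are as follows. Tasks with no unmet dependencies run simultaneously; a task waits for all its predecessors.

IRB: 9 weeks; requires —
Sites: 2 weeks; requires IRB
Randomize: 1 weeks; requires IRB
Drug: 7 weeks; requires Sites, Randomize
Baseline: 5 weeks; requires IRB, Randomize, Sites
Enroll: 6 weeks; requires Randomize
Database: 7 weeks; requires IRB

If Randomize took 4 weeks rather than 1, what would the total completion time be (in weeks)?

20

As given, the longest chain is IRB→Sites→Drug = 9+2+7 = 18, so the finish is 18 weeks.
The longest path through Randomize is only 17 weeks, so Randomize has float 1.
Now IRB→Randomize→Drug = 9+4+7 = 20 is longest, so the finish becomes 20 weeks.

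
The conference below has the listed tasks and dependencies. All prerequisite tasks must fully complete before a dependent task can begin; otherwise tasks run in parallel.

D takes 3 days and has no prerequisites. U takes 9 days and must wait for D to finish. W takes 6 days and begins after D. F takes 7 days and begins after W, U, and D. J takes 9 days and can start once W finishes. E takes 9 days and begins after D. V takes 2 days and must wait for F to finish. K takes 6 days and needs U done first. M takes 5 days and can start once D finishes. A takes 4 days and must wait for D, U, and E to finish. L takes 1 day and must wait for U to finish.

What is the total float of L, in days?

Critical path: D→U→F→V = 3+9+7+2 = 21, so the finish is 21 days.
L finishes as early as 13 and must finish by 21.
So L can slip 21 − 13 = 8 days.

8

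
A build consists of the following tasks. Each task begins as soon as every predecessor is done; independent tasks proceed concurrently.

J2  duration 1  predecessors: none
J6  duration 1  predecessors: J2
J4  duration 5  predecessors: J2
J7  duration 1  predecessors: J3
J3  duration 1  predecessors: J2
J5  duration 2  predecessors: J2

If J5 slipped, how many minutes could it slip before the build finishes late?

J2→J4 = 1+5 = 6 sets the makespan at 6 minutes.
Longest path through J5: 3 minutes (earliest finish 3, latest finish 6).
Float = 6 − 3 = 3.

3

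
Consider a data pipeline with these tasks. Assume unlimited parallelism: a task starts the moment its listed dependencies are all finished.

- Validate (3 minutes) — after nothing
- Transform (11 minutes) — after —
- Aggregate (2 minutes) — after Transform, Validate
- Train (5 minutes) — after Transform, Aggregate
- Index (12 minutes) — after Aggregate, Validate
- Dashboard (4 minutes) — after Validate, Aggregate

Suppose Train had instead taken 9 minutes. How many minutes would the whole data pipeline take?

As given, the longest chain is Transform→Aggregate→Index = 11+2+12 = 25, so the finish is 25 minutes.
The longest path through Train is only 18 minutes, so Train has float 7.
No other chain overtakes it, so the finish is 25 minutes.

25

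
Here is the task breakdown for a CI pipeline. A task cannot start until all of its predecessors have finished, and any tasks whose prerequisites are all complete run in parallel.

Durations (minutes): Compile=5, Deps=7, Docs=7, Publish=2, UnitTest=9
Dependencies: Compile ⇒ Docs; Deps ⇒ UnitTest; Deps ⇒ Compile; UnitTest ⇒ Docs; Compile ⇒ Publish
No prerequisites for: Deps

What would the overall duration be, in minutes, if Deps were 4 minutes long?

20

As given, the longest chain is Deps→UnitTest→Docs = 7+9+7 = 23, so the finish is 23 minutes.
Since Deps is critical, the -3 change carries straight to that chain (now 20 minutes).
The critical path is still Deps→UnitTest→Docs; finish is now 20 minutes.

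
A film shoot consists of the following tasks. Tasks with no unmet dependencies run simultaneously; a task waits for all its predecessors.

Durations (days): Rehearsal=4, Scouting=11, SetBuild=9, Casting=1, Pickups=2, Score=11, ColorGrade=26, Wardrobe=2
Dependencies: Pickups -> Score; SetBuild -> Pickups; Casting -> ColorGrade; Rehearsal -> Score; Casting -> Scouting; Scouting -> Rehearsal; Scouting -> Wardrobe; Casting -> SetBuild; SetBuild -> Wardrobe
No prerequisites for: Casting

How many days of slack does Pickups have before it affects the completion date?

4

Critical path: Casting→Scouting→Rehearsal→Score = 1+11+4+11 = 27, so the finish is 27 days.
The longest chain containing Pickups totals 23 days.
So Pickups can slip 16 − 12 = 4 days.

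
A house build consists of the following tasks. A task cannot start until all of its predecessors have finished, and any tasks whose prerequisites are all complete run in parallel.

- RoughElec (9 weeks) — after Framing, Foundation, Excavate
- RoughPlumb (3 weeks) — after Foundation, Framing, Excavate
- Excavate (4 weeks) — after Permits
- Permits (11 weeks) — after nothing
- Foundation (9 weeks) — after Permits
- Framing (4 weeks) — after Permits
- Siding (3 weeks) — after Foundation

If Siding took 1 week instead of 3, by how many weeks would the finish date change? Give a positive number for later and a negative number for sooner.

0

Critical path before the change: Permits→Foundation→RoughElec = 11+9+9 = 29 giving 29 weeks.
Siding has 6 weeks of float (longest path through it is 23).
No other chain overtakes it, so the finish is 29 weeks.
Change in finish: 29 − 29 = +0 weeks.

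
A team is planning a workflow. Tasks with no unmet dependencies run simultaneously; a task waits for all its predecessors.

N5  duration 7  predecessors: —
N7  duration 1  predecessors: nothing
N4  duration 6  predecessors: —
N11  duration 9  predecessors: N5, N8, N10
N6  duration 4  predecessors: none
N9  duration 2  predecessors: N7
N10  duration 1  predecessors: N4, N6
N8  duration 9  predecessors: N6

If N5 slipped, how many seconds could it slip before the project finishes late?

6

The longest chain is N6→N8→N11 = 4+9+9 = 22; overall finish 22 seconds.
N5 finishes as early as 7 and must finish by 13.
Float = 22 − 16 = 6.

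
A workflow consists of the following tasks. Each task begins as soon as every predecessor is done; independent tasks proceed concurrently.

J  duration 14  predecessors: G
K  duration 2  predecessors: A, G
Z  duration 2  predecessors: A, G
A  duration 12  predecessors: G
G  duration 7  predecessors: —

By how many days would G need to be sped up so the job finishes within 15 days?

6

Current finish: 21 days; target: 15.
G is on every critical path, so each day cut from G cuts the finish by one (this holds down to a finish of 15).
Need 21 − 15 = 6 days off G → G becomes 1 day, finish becomes 15.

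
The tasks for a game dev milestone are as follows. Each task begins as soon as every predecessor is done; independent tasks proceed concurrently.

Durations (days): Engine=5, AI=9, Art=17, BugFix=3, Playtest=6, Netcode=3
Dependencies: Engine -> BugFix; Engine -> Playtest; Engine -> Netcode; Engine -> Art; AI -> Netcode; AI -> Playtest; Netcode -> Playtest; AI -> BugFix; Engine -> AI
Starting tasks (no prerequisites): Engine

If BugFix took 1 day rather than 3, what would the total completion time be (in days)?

Critical path before the change: Engine→AI→Netcode→Playtest = 5+9+3+6 = 23 giving 23 days.
BugFix is off the critical path — its longest chain is 17 days, giving 6 of slack.
The critical path is still Engine→AI→Netcode→Playtest; finish is now 23 days.

23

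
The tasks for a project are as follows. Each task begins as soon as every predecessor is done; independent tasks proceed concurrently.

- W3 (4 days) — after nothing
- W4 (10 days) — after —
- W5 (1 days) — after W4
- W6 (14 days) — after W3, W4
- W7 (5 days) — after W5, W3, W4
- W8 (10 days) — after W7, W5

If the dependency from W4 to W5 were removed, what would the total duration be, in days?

25

With the dependency in place, W4→W5→W7→W8 = 10+1+5+10 = 26 sets the finish at 26 days.
Without W4→W5, W5's earliest start moves from 10 to 0.
New critical path: W4→W7→W8 = 10+5+10 = 25 ⇒ 25 days.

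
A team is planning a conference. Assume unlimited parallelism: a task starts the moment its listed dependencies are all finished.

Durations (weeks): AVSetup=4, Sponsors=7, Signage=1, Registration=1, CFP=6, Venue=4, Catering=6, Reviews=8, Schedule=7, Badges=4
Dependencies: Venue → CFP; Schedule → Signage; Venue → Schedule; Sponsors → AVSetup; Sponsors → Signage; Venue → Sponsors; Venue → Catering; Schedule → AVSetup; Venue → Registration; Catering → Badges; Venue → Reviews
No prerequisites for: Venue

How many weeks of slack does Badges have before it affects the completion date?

Venue→Schedule→AVSetup = 4+7+4 = 15 sets the makespan at 15 weeks.
The longest chain containing Badges totals 14 weeks.
Slack of Badges = 11 − 10 = 1 week.

1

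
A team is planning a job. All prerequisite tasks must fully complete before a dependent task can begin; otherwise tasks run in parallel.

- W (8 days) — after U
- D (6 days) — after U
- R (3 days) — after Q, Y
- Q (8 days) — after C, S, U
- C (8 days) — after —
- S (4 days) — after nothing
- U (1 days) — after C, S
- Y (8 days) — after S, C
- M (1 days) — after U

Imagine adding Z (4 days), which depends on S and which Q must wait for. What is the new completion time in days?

Originally the project takes 20 days.
With Z inserted, Q now waits for max(C, S, U, Z).
New critical path: C→U→Q→R = 8+1+8+3 = 20 ⇒ 20 days.

20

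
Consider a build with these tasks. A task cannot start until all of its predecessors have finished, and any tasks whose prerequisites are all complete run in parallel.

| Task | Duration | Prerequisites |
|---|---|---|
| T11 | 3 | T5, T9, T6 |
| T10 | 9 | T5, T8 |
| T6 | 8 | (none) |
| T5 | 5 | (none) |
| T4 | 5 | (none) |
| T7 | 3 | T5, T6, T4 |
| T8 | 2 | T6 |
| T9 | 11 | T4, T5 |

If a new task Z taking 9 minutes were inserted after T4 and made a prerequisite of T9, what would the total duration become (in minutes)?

28

Originally the job takes 19 minutes.
With Z inserted, T9 now waits for max(T4, T5, Z).
New critical path: T4→Z→T9→T11 = 5+9+11+3 = 28 ⇒ 28 minutes.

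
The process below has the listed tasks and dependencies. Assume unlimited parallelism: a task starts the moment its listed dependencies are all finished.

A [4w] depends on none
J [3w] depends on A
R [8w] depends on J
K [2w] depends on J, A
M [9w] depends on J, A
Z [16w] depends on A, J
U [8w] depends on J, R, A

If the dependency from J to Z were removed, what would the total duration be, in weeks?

Original critical path: A→J→R→U = 4+3+8+8 = 23 ⇒ 23 weeks.
Without J→Z, Z's earliest start moves from 7 to 4.
New critical path: A→J→R→U = 4+3+8+8 = 23 ⇒ 23 weeks.

23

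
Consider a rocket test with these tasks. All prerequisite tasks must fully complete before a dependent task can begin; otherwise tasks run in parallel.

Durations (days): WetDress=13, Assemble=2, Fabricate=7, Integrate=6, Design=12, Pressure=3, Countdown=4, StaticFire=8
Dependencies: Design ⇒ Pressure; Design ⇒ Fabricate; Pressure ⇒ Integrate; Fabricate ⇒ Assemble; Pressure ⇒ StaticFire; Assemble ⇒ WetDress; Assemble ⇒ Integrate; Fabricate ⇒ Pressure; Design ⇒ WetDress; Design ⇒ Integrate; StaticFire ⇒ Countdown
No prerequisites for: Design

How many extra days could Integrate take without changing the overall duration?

Design→Fabricate→Assemble→WetDress = 12+7+2+13 = 34 sets the makespan at 34 days.
Longest path through Integrate: 28 days (earliest finish 28, latest finish 34).
So Integrate can slip 34 − 28 = 6 days.

6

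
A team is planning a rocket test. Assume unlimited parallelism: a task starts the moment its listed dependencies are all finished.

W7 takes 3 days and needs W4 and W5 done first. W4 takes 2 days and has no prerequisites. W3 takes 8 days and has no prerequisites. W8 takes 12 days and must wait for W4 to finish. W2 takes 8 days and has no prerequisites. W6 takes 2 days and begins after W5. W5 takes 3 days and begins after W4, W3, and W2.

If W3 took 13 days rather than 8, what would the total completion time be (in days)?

Critical path before the change: W3→W5→W7 = 8+3+3 = 14 giving 14 days.
W3 lies on that path, so at 13 days the path becomes 19 days.
That remains the longest chain; total 19 days.

19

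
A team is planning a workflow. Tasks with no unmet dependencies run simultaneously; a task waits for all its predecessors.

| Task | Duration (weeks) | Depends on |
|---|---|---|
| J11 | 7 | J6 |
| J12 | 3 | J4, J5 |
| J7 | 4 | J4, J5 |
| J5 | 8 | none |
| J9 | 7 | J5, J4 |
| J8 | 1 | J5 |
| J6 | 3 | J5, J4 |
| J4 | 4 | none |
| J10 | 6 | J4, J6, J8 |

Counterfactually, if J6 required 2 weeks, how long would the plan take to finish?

The binding path is J5→J6→J11 = 8+3+7 = 18; finish at 18 weeks.
Since J6 is critical, the -1 change carries straight to that chain (now 17 weeks).
That remains the longest chain; total 17 weeks.

17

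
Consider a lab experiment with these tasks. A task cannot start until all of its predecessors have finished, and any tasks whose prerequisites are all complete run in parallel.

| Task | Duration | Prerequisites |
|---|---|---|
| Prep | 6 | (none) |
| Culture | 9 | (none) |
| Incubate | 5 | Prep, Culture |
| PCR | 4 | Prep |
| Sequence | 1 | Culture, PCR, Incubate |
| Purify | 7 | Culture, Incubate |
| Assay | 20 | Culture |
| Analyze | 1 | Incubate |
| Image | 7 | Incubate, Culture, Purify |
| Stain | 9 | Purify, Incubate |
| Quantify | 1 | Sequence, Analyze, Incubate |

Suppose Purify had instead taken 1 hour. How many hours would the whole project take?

29

The binding path is Culture→Incubate→Purify→Stain = 9+5+7+9 = 30; finish at 30 hours.
Purify is on the critical path; changing it to 1 makes that path 24 hours.
New critical path: Culture→Assay = 9+20 = 29 ⇒ 29 hours.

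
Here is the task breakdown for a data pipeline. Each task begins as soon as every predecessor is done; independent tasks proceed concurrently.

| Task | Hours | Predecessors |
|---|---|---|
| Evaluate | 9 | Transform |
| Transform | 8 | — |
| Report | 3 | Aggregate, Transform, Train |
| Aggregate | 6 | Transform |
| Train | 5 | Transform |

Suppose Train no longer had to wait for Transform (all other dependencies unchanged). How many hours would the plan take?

Before: longest chain Transform→Aggregate→Report = 8+6+3 = 17, finish 17.
Without Transform→Train, Train's earliest start moves from 8 to 0.
The longest chain is now Transform→Aggregate→Report = 8+6+3 = 17, so the plan takes 17 hours.

17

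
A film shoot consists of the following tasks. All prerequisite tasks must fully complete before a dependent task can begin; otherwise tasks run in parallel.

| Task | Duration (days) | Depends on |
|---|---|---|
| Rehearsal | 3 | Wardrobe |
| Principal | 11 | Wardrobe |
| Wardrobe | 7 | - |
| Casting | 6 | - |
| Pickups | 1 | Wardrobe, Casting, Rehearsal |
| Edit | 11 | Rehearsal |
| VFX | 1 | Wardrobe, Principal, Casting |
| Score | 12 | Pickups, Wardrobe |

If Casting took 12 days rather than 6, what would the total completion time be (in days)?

25

Critical path before the change: Wardrobe→Rehearsal→Pickups→Score = 7+3+1+12 = 23 giving 23 days.
Casting has 4 days of float (longest path through it is 19).
The binding chain switches to Casting→Pickups→Score = 12+1+12 = 25; finish 25 days.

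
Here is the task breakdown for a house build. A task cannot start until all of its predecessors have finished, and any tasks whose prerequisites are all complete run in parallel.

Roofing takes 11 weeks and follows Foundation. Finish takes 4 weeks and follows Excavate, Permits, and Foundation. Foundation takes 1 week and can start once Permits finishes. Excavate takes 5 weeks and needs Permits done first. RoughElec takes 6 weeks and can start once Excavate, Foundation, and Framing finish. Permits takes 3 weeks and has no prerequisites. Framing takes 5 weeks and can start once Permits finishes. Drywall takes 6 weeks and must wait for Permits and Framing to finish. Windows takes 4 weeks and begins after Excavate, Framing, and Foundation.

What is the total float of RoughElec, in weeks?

Permits→Foundation→Roofing = 3+1+11 = 15 sets the makespan at 15 weeks.
Longest path through RoughElec: 14 weeks (earliest finish 14, latest finish 15).
Float = 15 − 14 = 1.

1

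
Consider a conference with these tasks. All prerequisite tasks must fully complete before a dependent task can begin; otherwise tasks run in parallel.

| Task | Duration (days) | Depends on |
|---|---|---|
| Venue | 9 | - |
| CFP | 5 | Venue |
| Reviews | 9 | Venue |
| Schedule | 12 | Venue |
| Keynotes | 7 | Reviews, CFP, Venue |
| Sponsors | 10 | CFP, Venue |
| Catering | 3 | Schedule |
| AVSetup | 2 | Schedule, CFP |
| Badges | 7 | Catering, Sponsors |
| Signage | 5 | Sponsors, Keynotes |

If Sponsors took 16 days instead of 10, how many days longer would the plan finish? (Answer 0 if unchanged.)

Baseline: Venue→CFP→Sponsors→Badges = 9+5+10+7 = 31 → 31 days.
Sponsors is on the critical path; changing it to 16 makes that path 37 days.
That remains the longest chain; total 37 days.
Change in finish: 37 − 31 = +6 days.

6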